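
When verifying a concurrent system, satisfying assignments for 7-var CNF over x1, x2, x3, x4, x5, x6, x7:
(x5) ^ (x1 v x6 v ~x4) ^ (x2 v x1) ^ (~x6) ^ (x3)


CNF with 5 clauses over 7 vars (128 assignments).
An assignment satisfies CNF iff every clause has >=1 true literal.
Check each row (bits = x1,x2,x3,x4,x5,x6,x7; clause T/F shown):
  row 0 [0000000]: clauses=FTFTF -> 0
  row 1 [0000001]: clauses=FTFTF -> 0
  row 2 [0000010]: clauses=FTFFF -> 0
  row 3 [0000011]: clauses=FTFFF -> 0
  row 4 [0000100]: clauses=TTFTF -> 0
  (every remaining row is evaluated the same way; all 128 results are listed next)
Full result column, 8 rows per line (x1,x2,x3,x4 fixed per line; x5,x6,x7 runs 000..111 left to right):
  rows 0-7 [x1,x2,x3,x4=0000]: 00000000  (ones: 0)
  rows 8-15 [x1,x2,x3,x4=0001]: 00000000  (ones: 0)
  rows 16-23 [x1,x2,x3,x4=0010]: 00000000  (ones: 0)
  rows 24-31 [x1,x2,x3,x4=0011]: 00000000  (ones: 0)
  rows 32-39 [x1,x2,x3,x4=0100]: 00000000  (ones: 0)
  rows 40-47 [x1,x2,x3,x4=0101]: 00000000  (ones: 0)
  rows 48-55 [x1,x2,x3,x4=0110]: 00001100  (ones: 2)
  rows 56-63 [x1,x2,x3,x4=0111]: 00000000  (ones: 0)
  rows 64-71 [x1,x2,x3,x4=1000]: 00000000  (ones: 0)
  rows 72-79 [x1,x2,x3,x4=1001]: 00000000  (ones: 0)
  rows 80-87 [x1,x2,x3,x4=1010]: 00001100  (ones: 2)
  rows 88-95 [x1,x2,x3,x4=1011]: 00001100  (ones: 2)
  rows 96-103 [x1,x2,x3,x4=1100]: 00000000  (ones: 0)
  rows 104-111 [x1,x2,x3,x4=1101]: 00000000  (ones: 0)
  rows 112-119 [x1,x2,x3,x4=1110]: 00001100  (ones: 2)
  rows 120-127 [x1,x2,x3,x4=1111]: 00001100  (ones: 2)
Satisfying assignments = 0+0+0+0+0+0+2+0+0+0+2+2+0+0+2+2 = 10

10


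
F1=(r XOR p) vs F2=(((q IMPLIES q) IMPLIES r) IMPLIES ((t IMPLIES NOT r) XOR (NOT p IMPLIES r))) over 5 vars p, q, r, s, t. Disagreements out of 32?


F1 = (r XOR p)
F2 = (((q IMPLIES q) IMPLIES r) IMPLIES ((t IMPLIES NOT r) XOR (NOT p IMPLIES r)))
Evaluate both on each of 32 rows (bits = p,q,r,s,t):
  row 0 [00000]: F1=0 F2=1 (differ) -> 1
  row 1 [00001]: F1=0 F2=1 (differ) -> 1
  row 2 [00010]: F1=0 F2=1 (differ) -> 1
  row 3 [00011]: F1=0 F2=1 (differ) -> 1
  row 4 [00100]: F1=1 F2=0 (differ) -> 1
  row 5 [00101]: F1=1 F2=1 -> 0
  row 6 [00110]: F1=1 F2=0 (differ) -> 1
  row 7 [00111]: F1=1 F2=1 -> 0
  row 8 [01000]: F1=0 F2=1 (differ) -> 1
  row 9 [01001]: F1=0 F2=1 (differ) -> 1
  row 10 [01010]: F1=0 F2=1 (differ) -> 1
  row 11 [01011]: F1=0 F2=1 (differ) -> 1
  row 12 [01100]: F1=1 F2=0 (differ) -> 1
  row 13 [01101]: F1=1 F2=1 -> 0
  row 14 [01110]: F1=1 F2=0 (differ) -> 1
  row 15 [01111]: F1=1 F2=1 -> 0
  row 16 [10000]: F1=1 F2=1 -> 0
  row 17 [10001]: F1=1 F2=1 -> 0
  row 18 [10010]: F1=1 F2=1 -> 0
  row 19 [10011]: F1=1 F2=1 -> 0
  row 20 [10100]: F1=0 F2=0 -> 0
  row 21 [10101]: F1=0 F2=1 (differ) -> 1
  row 22 [10110]: F1=0 F2=0 -> 0
  row 23 [10111]: F1=0 F2=1 (differ) -> 1
  row 24 [11000]: F1=1 F2=1 -> 0
  row 25 [11001]: F1=1 F2=1 -> 0
  row 26 [11010]: F1=1 F2=1 -> 0
  row 27 [11011]: F1=1 F2=1 -> 0
  row 28 [11100]: F1=0 F2=0 -> 0
  row 29 [11101]: F1=0 F2=1 (differ) -> 1
  row 30 [11110]: F1=0 F2=0 -> 0
  row 31 [11111]: F1=0 F2=1 (differ) -> 1
Full result column, 8 rows per line (p,q fixed per line; r,s,t runs 000..111 left to right):
  rows 0-7 [p,q=00]: 11111010  (ones: 6)
  rows 8-15 [p,q=01]: 11111010  (ones: 6)
  rows 16-23 [p,q=10]: 00000101  (ones: 2)
  rows 24-31 [p,q=11]: 00000101  (ones: 2)
Disagreements = 6+6+2+2 = 16

16


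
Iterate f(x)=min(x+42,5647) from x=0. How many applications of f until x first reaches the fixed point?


Step 1: x=0, cap=5647, increment=42
Step 2: x grows by 42 each step until capped at 5647; fixed point is x=5647
Step 3: iterations = ceil(5647/42) = 135

135


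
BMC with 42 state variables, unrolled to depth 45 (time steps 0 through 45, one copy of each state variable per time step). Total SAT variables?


BMC unrolls to depth k, creating one copy of each state var for steps 0..k.
Step count = 45 + 1 = 46 (steps 0 through 45)
Vars per step = 42
Total = 42 * 46 = 1932

1932


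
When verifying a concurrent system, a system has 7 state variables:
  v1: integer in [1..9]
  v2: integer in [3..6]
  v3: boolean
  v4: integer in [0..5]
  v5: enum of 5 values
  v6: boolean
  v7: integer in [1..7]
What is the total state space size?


State space = product of domain sizes of all variables.
Domain sizes:
  v1 (integer in [1..9]): 9
  v2 (integer in [3..6]): 4
  v3 (boolean): 2
  v4 (integer in [0..5]): 6
  v5 (enum of 5 values): 5
  v6 (boolean): 2
  v7 (integer in [1..7]): 7
Product = 9 * 4 * 2 * 6 * 5 * 2 * 7 = 30240

30240


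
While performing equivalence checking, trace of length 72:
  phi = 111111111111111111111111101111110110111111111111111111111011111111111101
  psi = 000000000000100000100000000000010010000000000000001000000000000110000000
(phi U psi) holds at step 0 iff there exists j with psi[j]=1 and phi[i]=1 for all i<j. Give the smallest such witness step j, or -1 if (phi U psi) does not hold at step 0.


(phi U psi) at 0: need smallest j with psi[j]=1 and phi[i]=1 for all i in [0,j).
Scan from step 0:
  step 0: phi=1, psi=0 -> continue
  step 1: phi=1, psi=0 -> continue
  step 2: phi=1, psi=0 -> continue
  step 3: phi=1, psi=0 -> continue
  step 12: psi=1 and phi held for [0,12) -> witness found
Witness step = 12

12


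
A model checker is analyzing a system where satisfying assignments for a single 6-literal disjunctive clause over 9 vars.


Step 1: Total=2^9=512
Step 2: Unsat when all 6 false: 2^3=8
Step 3: Sat=512-8=504

504


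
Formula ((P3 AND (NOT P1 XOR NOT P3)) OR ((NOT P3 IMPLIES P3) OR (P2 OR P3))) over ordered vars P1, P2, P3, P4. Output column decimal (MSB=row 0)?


Formula: ((P3 AND (NOT P1 XOR NOT P3)) OR ((NOT P3 IMPLIES P3) OR (P2 OR P3))) over P1, P2, P3, P4 (16 rows)
Evaluate each row (bits = P1,P2,P3,P4, MSB first):
  row 0 [0000]: ((0 AND (NOT 0 XOR NOT 0)) OR ((NOT 0 IMPLIES 0) OR (0 OR 0))) -> 0
  row 1 [0001]: ((0 AND (NOT 0 XOR NOT 0)) OR ((NOT 0 IMPLIES 0) OR (0 OR 0))) -> 0
  row 2 [0010]: ((1 AND (NOT 0 XOR NOT 1)) OR ((NOT 1 IMPLIES 1) OR (0 OR 1))) -> 1
  row 3 [0011]: ((1 AND (NOT 0 XOR NOT 1)) OR ((NOT 1 IMPLIES 1) OR (0 OR 1))) -> 1
  row 4 [0100]: ((0 AND (NOT 0 XOR NOT 0)) OR ((NOT 0 IMPLIES 0) OR (1 OR 0))) -> 1
  row 5 [0101]: ((0 AND (NOT 0 XOR NOT 0)) OR ((NOT 0 IMPLIES 0) OR (1 OR 0))) -> 1
  row 6 [0110]: ((1 AND (NOT 0 XOR NOT 1)) OR ((NOT 1 IMPLIES 1) OR (1 OR 1))) -> 1
  row 7 [0111]: ((1 AND (NOT 0 XOR NOT 1)) OR ((NOT 1 IMPLIES 1) OR (1 OR 1))) -> 1
  row 8 [1000]: ((0 AND (NOT 1 XOR NOT 0)) OR ((NOT 0 IMPLIES 0) OR (0 OR 0))) -> 0
  row 9 [1001]: ((0 AND (NOT 1 XOR NOT 0)) OR ((NOT 0 IMPLIES 0) OR (0 OR 0))) -> 0
  row 10 [1010]: ((1 AND (NOT 1 XOR NOT 1)) OR ((NOT 1 IMPLIES 1) OR (0 OR 1))) -> 1
  row 11 [1011]: ((1 AND (NOT 1 XOR NOT 1)) OR ((NOT 1 IMPLIES 1) OR (0 OR 1))) -> 1
  row 12 [1100]: ((0 AND (NOT 1 XOR NOT 0)) OR ((NOT 0 IMPLIES 0) OR (1 OR 0))) -> 1
  row 13 [1101]: ((0 AND (NOT 1 XOR NOT 0)) OR ((NOT 0 IMPLIES 0) OR (1 OR 0))) -> 1
  row 14 [1110]: ((1 AND (NOT 1 XOR NOT 1)) OR ((NOT 1 IMPLIES 1) OR (1 OR 1))) -> 1
  row 15 [1111]: ((1 AND (NOT 1 XOR NOT 1)) OR ((NOT 1 IMPLIES 1) OR (1 OR 1))) -> 1
Full result column, 4 rows per line (P1,P2 fixed per line; P3,P4 runs 00..11 left to right):
  rows 0-3 [P1,P2=00]: 0011  = hex 3
  rows 4-7 [P1,P2=01]: 1111  = hex F
  rows 8-11 [P1,P2=10]: 0011  = hex 3
  rows 12-15 [P1,P2=11]: 1111  = hex F
Output column (row 0 .. row 15) = 0011111100111111
Output column grouped in 4s = 0011 1111 0011 1111 = 0x3F3F
Convert to decimal digit by digit (value = value*16 + digit):
  3 -> 3
  3*16 + 15 (F) = 63
  63*16 + 3 = 1011
  1011*16 + 15 (F) = 16191
Decimal = 16191

16191


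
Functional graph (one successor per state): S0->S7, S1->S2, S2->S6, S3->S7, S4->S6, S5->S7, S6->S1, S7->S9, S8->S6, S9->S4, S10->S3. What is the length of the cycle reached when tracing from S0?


Trace from S0 until a state repeats:
  S0 -> S7 -> S9 -> S4 -> S6 -> S1 -> S2 -> S6
S6 first seen at step 4, revisited at step 7.
Cycle length = 7 - 4 = 3

3


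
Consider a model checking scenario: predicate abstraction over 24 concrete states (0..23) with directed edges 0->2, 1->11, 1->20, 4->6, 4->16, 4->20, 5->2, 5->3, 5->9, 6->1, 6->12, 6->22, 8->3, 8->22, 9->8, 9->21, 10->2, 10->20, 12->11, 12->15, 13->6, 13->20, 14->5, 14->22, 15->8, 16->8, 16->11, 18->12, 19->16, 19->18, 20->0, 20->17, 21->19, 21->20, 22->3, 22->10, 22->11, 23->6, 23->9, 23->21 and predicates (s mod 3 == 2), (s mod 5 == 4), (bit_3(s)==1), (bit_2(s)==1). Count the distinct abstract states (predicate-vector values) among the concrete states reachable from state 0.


BFS from 0:
Concrete reachable: {0, 2}
Abstract via predicates (s mod 3 == 2), (s mod 5 == 4), (bit_3(s)==1), (bit_2(s)==1):
  (0,0,0,0) <- {0}
  (1,0,0,0) <- {2}
Distinct abstract states = 2

2


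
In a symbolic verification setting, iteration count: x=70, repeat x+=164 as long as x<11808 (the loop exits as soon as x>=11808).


Step 1: x goes from 70 toward 11808 by 164; the body runs while x<11808, so iterations = ceil((bound-start)/step)
Step 2: Distance=11738
Step 3: ceil(11738/164)=72

72


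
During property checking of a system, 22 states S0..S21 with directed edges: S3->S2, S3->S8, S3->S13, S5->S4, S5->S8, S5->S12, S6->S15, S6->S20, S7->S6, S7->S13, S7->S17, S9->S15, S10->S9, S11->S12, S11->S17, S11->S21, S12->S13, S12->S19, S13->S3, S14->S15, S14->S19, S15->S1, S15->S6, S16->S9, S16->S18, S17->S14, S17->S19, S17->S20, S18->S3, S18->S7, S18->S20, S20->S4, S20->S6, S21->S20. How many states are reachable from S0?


BFS from S0:
  layer 0: {S0}
Reachable set: {S0}
Count = 1

1


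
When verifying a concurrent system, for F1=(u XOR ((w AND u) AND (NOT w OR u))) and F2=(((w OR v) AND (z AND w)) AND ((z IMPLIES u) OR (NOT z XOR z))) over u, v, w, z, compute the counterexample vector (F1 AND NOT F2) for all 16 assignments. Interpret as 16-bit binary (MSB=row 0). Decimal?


F1 = (u XOR ((w AND u) AND (NOT w OR u)))
F2 = (((w OR v) AND (z AND w)) AND ((z IMPLIES u) OR (NOT z XOR z)))
Counterexample to F1=>F2 is where F1=1 and F2=0.
Evaluate each row (bits = u,v,w,z, MSB first):
  row 0 [0000]: F1=0 F2=0 -> F1&~F2 -> 0
  row 1 [0001]: F1=0 F2=0 -> F1&~F2 -> 0
  row 2 [0010]: F1=0 F2=0 -> F1&~F2 -> 0
  row 3 [0011]: F1=0 F2=1 -> F1&~F2 -> 0
  row 4 [0100]: F1=0 F2=0 -> F1&~F2 -> 0
  row 5 [0101]: F1=0 F2=0 -> F1&~F2 -> 0
  row 6 [0110]: F1=0 F2=0 -> F1&~F2 -> 0
  row 7 [0111]: F1=0 F2=1 -> F1&~F2 -> 0
  row 8 [1000]: F1=1 F2=0 -> F1&~F2 -> 1
  row 9 [1001]: F1=1 F2=0 -> F1&~F2 -> 1
  row 10 [1010]: F1=0 F2=0 -> F1&~F2 -> 0
  row 11 [1011]: F1=0 F2=1 -> F1&~F2 -> 0
  row 12 [1100]: F1=1 F2=0 -> F1&~F2 -> 1
  row 13 [1101]: F1=1 F2=0 -> F1&~F2 -> 1
  row 14 [1110]: F1=0 F2=0 -> F1&~F2 -> 0
  row 15 [1111]: F1=0 F2=1 -> F1&~F2 -> 0
Full result column, 4 rows per line (u,v fixed per line; w,z runs 00..11 left to right):
  rows 0-3 [u,v=00]: 0000  = hex 0
  rows 4-7 [u,v=01]: 0000  = hex 0
  rows 8-11 [u,v=10]: 1100  = hex C
  rows 12-15 [u,v=11]: 1100  = hex C
Counterexample vector (row 0 .. row 15) = 0000000011001100
Output column grouped in 4s = 0000 0000 1100 1100 = 0x00CC
Convert to decimal digit by digit (value = value*16 + digit):
  0 -> 0
  0*16 + 0 = 0
  0*16 + 12 (C) = 12
  12*16 + 12 (C) = 204
Decimal = 204

204


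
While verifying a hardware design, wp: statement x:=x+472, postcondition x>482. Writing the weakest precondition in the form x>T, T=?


Formula: wp(x:=E, P) = P[E/x] (substitute E for x in postcondition)
Step 1: Postcondition: x>482
Step 2: Substitute x+472 for x: x+472>482
Step 3: Solve for x: x > 482-472 = 10

10


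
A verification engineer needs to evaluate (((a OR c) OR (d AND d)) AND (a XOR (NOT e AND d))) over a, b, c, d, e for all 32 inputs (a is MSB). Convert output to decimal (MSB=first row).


Formula: (((a OR c) OR (d AND d)) AND (a XOR (NOT e AND d))) over a, b, c, d, e (32 rows)
Evaluate each row (bits = a,b,c,d,e, MSB first):
  row 0 [00000]: (((0 OR 0) OR (0 AND 0)) AND (0 XOR (NOT 0 AND 0))) -> 0
  row 1 [00001]: (((0 OR 0) OR (0 AND 0)) AND (0 XOR (NOT 1 AND 0))) -> 0
  row 2 [00010]: (((0 OR 0) OR (1 AND 1)) AND (0 XOR (NOT 0 AND 1))) -> 1
  row 3 [00011]: (((0 OR 0) OR (1 AND 1)) AND (0 XOR (NOT 1 AND 1))) -> 0
  row 4 [00100]: (((0 OR 1) OR (0 AND 0)) AND (0 XOR (NOT 0 AND 0))) -> 0
  row 5 [00101]: (((0 OR 1) OR (0 AND 0)) AND (0 XOR (NOT 1 AND 0))) -> 0
  row 6 [00110]: (((0 OR 1) OR (1 AND 1)) AND (0 XOR (NOT 0 AND 1))) -> 1
  row 7 [00111]: (((0 OR 1) OR (1 AND 1)) AND (0 XOR (NOT 1 AND 1))) -> 0
  row 8 [01000]: (((0 OR 0) OR (0 AND 0)) AND (0 XOR (NOT 0 AND 0))) -> 0
  row 9 [01001]: (((0 OR 0) OR (0 AND 0)) AND (0 XOR (NOT 1 AND 0))) -> 0
  row 10 [01010]: (((0 OR 0) OR (1 AND 1)) AND (0 XOR (NOT 0 AND 1))) -> 1
  row 11 [01011]: (((0 OR 0) OR (1 AND 1)) AND (0 XOR (NOT 1 AND 1))) -> 0
  row 12 [01100]: (((0 OR 1) OR (0 AND 0)) AND (0 XOR (NOT 0 AND 0))) -> 0
  row 13 [01101]: (((0 OR 1) OR (0 AND 0)) AND (0 XOR (NOT 1 AND 0))) -> 0
  row 14 [01110]: (((0 OR 1) OR (1 AND 1)) AND (0 XOR (NOT 0 AND 1))) -> 1
  row 15 [01111]: (((0 OR 1) OR (1 AND 1)) AND (0 XOR (NOT 1 AND 1))) -> 0
  row 16 [10000]: (((1 OR 0) OR (0 AND 0)) AND (1 XOR (NOT 0 AND 0))) -> 1
  row 17 [10001]: (((1 OR 0) OR (0 AND 0)) AND (1 XOR (NOT 1 AND 0))) -> 1
  row 18 [10010]: (((1 OR 0) OR (1 AND 1)) AND (1 XOR (NOT 0 AND 1))) -> 0
  row 19 [10011]: (((1 OR 0) OR (1 AND 1)) AND (1 XOR (NOT 1 AND 1))) -> 1
  row 20 [10100]: (((1 OR 1) OR (0 AND 0)) AND (1 XOR (NOT 0 AND 0))) -> 1
  row 21 [10101]: (((1 OR 1) OR (0 AND 0)) AND (1 XOR (NOT 1 AND 0))) -> 1
  row 22 [10110]: (((1 OR 1) OR (1 AND 1)) AND (1 XOR (NOT 0 AND 1))) -> 0
  row 23 [10111]: (((1 OR 1) OR (1 AND 1)) AND (1 XOR (NOT 1 AND 1))) -> 1
  row 24 [11000]: (((1 OR 0) OR (0 AND 0)) AND (1 XOR (NOT 0 AND 0))) -> 1
  row 25 [11001]: (((1 OR 0) OR (0 AND 0)) AND (1 XOR (NOT 1 AND 0))) -> 1
  row 26 [11010]: (((1 OR 0) OR (1 AND 1)) AND (1 XOR (NOT 0 AND 1))) -> 0
  row 27 [11011]: (((1 OR 0) OR (1 AND 1)) AND (1 XOR (NOT 1 AND 1))) -> 1
  row 28 [11100]: (((1 OR 1) OR (0 AND 0)) AND (1 XOR (NOT 0 AND 0))) -> 1
  row 29 [11101]: (((1 OR 1) OR (0 AND 0)) AND (1 XOR (NOT 1 AND 0))) -> 1
  row 30 [11110]: (((1 OR 1) OR (1 AND 1)) AND (1 XOR (NOT 0 AND 1))) -> 0
  row 31 [11111]: (((1 OR 1) OR (1 AND 1)) AND (1 XOR (NOT 1 AND 1))) -> 1
Full result column, 4 rows per line (a,b,c fixed per line; d,e runs 00..11 left to right):
  rows 0-3 [a,b,c=000]: 0010  = hex 2
  rows 4-7 [a,b,c=001]: 0010  = hex 2
  rows 8-11 [a,b,c=010]: 0010  = hex 2
  rows 12-15 [a,b,c=011]: 0010  = hex 2
  rows 16-19 [a,b,c=100]: 1101  = hex D
  rows 20-23 [a,b,c=101]: 1101  = hex D
  rows 24-27 [a,b,c=110]: 1101  = hex D
  rows 28-31 [a,b,c=111]: 1101  = hex D
Output column (row 0 .. row 31) = 00100010001000101101110111011101
Output column grouped in 4s = 0010 0010 0010 0010 1101 1101 1101 1101 = 0x2222DDDD
Convert to decimal digit by digit (value = value*16 + digit):
  2 -> 2
  2*16 + 2 = 34
  34*16 + 2 = 546
  546*16 + 2 = 8738
  8738*16 + 13 (D) = 139821
  139821*16 + 13 (D) = 2237149
  2237149*16 + 13 (D) = 35794397
  35794397*16 + 13 (D) = 572710365
Decimal = 572710365

572710365


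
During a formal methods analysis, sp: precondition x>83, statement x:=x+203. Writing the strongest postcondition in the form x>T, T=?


Formula: sp(P, x:=E) = exists old_x. (x = E[old_x/x]) AND P[old_x/x] (old_x is the value of x before the assignment; eliminate old_x by solving x = E[old_x/x] for old_x)
Step 1: Precondition P: x>83, i.e. old_x > 83
Step 2: Assignment gives x = old_x + 203, so old_x = x - 203
Step 3: Substitute into P: x - 203 > 83
Step 4: Simplify: x > 83+203 = 286

286


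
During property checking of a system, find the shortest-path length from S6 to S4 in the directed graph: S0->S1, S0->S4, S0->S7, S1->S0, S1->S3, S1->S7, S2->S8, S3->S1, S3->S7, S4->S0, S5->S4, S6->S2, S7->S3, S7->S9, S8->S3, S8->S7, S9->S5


BFS layer-by-layer from S6:
  dist 0: {S6}
  dist 1: {S2}
  dist 2: {S8}
  dist 3: {S3, S7}
  dist 4: {S1, S9}
  dist 5: {S0, S5}
  dist 6: {S4}
  -> S4 reached at distance 6
Shortest path length = 6

6


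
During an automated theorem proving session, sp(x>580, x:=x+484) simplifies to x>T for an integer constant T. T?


Formula: sp(P, x:=E) = exists old_x. (x = E[old_x/x]) AND P[old_x/x] (old_x is the value of x before the assignment; eliminate old_x by solving x = E[old_x/x] for old_x)
Step 1: Precondition P: x>580, i.e. old_x > 580
Step 2: Assignment gives x = old_x + 484, so old_x = x - 484
Step 3: Substitute into P: x - 484 > 580
Step 4: Simplify: x > 580+484 = 1064

1064


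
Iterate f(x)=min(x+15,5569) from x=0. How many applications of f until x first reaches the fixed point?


Step 1: x=0, cap=5569, increment=15
Step 2: x grows by 15 each step until capped at 5569; fixed point is x=5569
Step 3: iterations = ceil(5569/15) = 372

372


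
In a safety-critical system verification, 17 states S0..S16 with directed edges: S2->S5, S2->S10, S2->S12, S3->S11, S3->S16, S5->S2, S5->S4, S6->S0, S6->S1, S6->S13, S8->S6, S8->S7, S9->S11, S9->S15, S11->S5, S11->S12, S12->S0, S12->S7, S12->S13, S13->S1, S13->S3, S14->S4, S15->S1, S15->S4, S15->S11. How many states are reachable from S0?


BFS from S0:
  layer 0: {S0}
Reachable set: {S0}
Count = 1

1


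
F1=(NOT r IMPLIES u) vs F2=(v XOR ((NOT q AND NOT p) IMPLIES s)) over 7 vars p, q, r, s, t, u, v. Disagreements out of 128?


F1 = (NOT r IMPLIES u)
F2 = (v XOR ((NOT q AND NOT p) IMPLIES s))
Evaluate both on each of 128 rows (bits = p,q,r,s,t,u,v):
  row 0 [0000000]: F1=0 F2=0 -> 0
  row 1 [0000001]: F1=0 F2=1 (differ) -> 1
  row 2 [0000010]: F1=1 F2=0 (differ) -> 1
  row 3 [0000011]: F1=1 F2=1 -> 0
  row 4 [0000100]: F1=0 F2=0 -> 0
  (every remaining row is evaluated the same way; all 128 results are listed next)
Full result column, 8 rows per line (p,q,r,s fixed per line; t,u,v runs 000..111 left to right):
  rows 0-7 [p,q,r,s=0000]: 01100110  (ones: 4)
  rows 8-15 [p,q,r,s=0001]: 10011001  (ones: 4)
  rows 16-23 [p,q,r,s=0010]: 10101010  (ones: 4)
  rows 24-31 [p,q,r,s=0011]: 01010101  (ones: 4)
  rows 32-39 [p,q,r,s=0100]: 10011001  (ones: 4)
  rows 40-47 [p,q,r,s=0101]: 10011001  (ones: 4)
  rows 48-55 [p,q,r,s=0110]: 01010101  (ones: 4)
  rows 56-63 [p,q,r,s=0111]: 01010101  (ones: 4)
  rows 64-71 [p,q,r,s=1000]: 10011001  (ones: 4)
  rows 72-79 [p,q,r,s=1001]: 10011001  (ones: 4)
  rows 80-87 [p,q,r,s=1010]: 01010101  (ones: 4)
  rows 88-95 [p,q,r,s=1011]: 01010101  (ones: 4)
  rows 96-103 [p,q,r,s=1100]: 10011001  (ones: 4)
  rows 104-111 [p,q,r,s=1101]: 10011001  (ones: 4)
  rows 112-119 [p,q,r,s=1110]: 01010101  (ones: 4)
  rows 120-127 [p,q,r,s=1111]: 01010101  (ones: 4)
Disagreements = 4+4+4+4+4+4+4+4+4+4+4+4+4+4+4+4 = 64

64


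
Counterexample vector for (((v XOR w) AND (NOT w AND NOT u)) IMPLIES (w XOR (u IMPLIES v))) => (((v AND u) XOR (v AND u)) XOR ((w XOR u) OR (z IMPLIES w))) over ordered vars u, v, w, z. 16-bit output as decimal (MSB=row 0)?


F1 = (((v XOR w) AND (NOT w AND NOT u)) IMPLIES (w XOR (u IMPLIES v)))
F2 = (((v AND u) XOR (v AND u)) XOR ((w XOR u) OR (z IMPLIES w)))
Counterexample to F1=>F2 is where F1=1 and F2=0.
Evaluate each row (bits = u,v,w,z, MSB first):
  row 0 [0000]: F1=1 F2=1 -> F1&~F2 -> 0
  row 1 [0001]: F1=1 F2=0 -> F1&~F2 -> 1
  row 2 [0010]: F1=1 F2=1 -> F1&~F2 -> 0
  row 3 [0011]: F1=1 F2=1 -> F1&~F2 -> 0
  row 4 [0100]: F1=1 F2=1 -> F1&~F2 -> 0
  row 5 [0101]: F1=1 F2=0 -> F1&~F2 -> 1
  row 6 [0110]: F1=1 F2=1 -> F1&~F2 -> 0
  row 7 [0111]: F1=1 F2=1 -> F1&~F2 -> 0
  row 8 [1000]: F1=1 F2=1 -> F1&~F2 -> 0
  row 9 [1001]: F1=1 F2=1 -> F1&~F2 -> 0
  row 10 [1010]: F1=1 F2=1 -> F1&~F2 -> 0
  row 11 [1011]: F1=1 F2=1 -> F1&~F2 -> 0
  row 12 [1100]: F1=1 F2=1 -> F1&~F2 -> 0
  row 13 [1101]: F1=1 F2=1 -> F1&~F2 -> 0
  row 14 [1110]: F1=1 F2=1 -> F1&~F2 -> 0
  row 15 [1111]: F1=1 F2=1 -> F1&~F2 -> 0
Full result column, 4 rows per line (u,v fixed per line; w,z runs 00..11 left to right):
  rows 0-3 [u,v=00]: 0100  = hex 4
  rows 4-7 [u,v=01]: 0100  = hex 4
  rows 8-11 [u,v=10]: 0000  = hex 0
  rows 12-15 [u,v=11]: 0000  = hex 0
Counterexample vector (row 0 .. row 15) = 0100010000000000
Output column grouped in 4s = 0100 0100 0000 0000 = 0x4400
Convert to decimal digit by digit (value = value*16 + digit):
  4 -> 4
  4*16 + 4 = 68
  68*16 + 0 = 1088
  1088*16 + 0 = 17408
Decimal = 17408

17408


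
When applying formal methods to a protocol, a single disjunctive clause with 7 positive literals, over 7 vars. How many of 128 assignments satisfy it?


Step 1: Total=2^7=128
Step 2: Unsat when all 7 false: 2^0=1
Step 3: Sat=128-1=127

127


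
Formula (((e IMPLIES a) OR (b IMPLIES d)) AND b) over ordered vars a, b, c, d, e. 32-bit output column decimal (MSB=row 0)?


Formula: (((e IMPLIES a) OR (b IMPLIES d)) AND b) over a, b, c, d, e (32 rows)
Evaluate each row (bits = a,b,c,d,e, MSB first):
  row 0 [00000]: (((0 IMPLIES 0) OR (0 IMPLIES 0)) AND 0) -> 0
  row 1 [00001]: (((1 IMPLIES 0) OR (0 IMPLIES 0)) AND 0) -> 0
  row 2 [00010]: (((0 IMPLIES 0) OR (0 IMPLIES 1)) AND 0) -> 0
  row 3 [00011]: (((1 IMPLIES 0) OR (0 IMPLIES 1)) AND 0) -> 0
  row 4 [00100]: (((0 IMPLIES 0) OR (0 IMPLIES 0)) AND 0) -> 0
  row 5 [00101]: (((1 IMPLIES 0) OR (0 IMPLIES 0)) AND 0) -> 0
  row 6 [00110]: (((0 IMPLIES 0) OR (0 IMPLIES 1)) AND 0) -> 0
  row 7 [00111]: (((1 IMPLIES 0) OR (0 IMPLIES 1)) AND 0) -> 0
  row 8 [01000]: (((0 IMPLIES 0) OR (1 IMPLIES 0)) AND 1) -> 1
  row 9 [01001]: (((1 IMPLIES 0) OR (1 IMPLIES 0)) AND 1) -> 0
  row 10 [01010]: (((0 IMPLIES 0) OR (1 IMPLIES 1)) AND 1) -> 1
  row 11 [01011]: (((1 IMPLIES 0) OR (1 IMPLIES 1)) AND 1) -> 1
  row 12 [01100]: (((0 IMPLIES 0) OR (1 IMPLIES 0)) AND 1) -> 1
  row 13 [01101]: (((1 IMPLIES 0) OR (1 IMPLIES 0)) AND 1) -> 0
  row 14 [01110]: (((0 IMPLIES 0) OR (1 IMPLIES 1)) AND 1) -> 1
  row 15 [01111]: (((1 IMPLIES 0) OR (1 IMPLIES 1)) AND 1) -> 1
  row 16 [10000]: (((0 IMPLIES 1) OR (0 IMPLIES 0)) AND 0) -> 0
  row 17 [10001]: (((1 IMPLIES 1) OR (0 IMPLIES 0)) AND 0) -> 0
  row 18 [10010]: (((0 IMPLIES 1) OR (0 IMPLIES 1)) AND 0) -> 0
  row 19 [10011]: (((1 IMPLIES 1) OR (0 IMPLIES 1)) AND 0) -> 0
  row 20 [10100]: (((0 IMPLIES 1) OR (0 IMPLIES 0)) AND 0) -> 0
  row 21 [10101]: (((1 IMPLIES 1) OR (0 IMPLIES 0)) AND 0) -> 0
  row 22 [10110]: (((0 IMPLIES 1) OR (0 IMPLIES 1)) AND 0) -> 0
  row 23 [10111]: (((1 IMPLIES 1) OR (0 IMPLIES 1)) AND 0) -> 0
  row 24 [11000]: (((0 IMPLIES 1) OR (1 IMPLIES 0)) AND 1) -> 1
  row 25 [11001]: (((1 IMPLIES 1) OR (1 IMPLIES 0)) AND 1) -> 1
  row 26 [11010]: (((0 IMPLIES 1) OR (1 IMPLIES 1)) AND 1) -> 1
  row 27 [11011]: (((1 IMPLIES 1) OR (1 IMPLIES 1)) AND 1) -> 1
  row 28 [11100]: (((0 IMPLIES 1) OR (1 IMPLIES 0)) AND 1) -> 1
  row 29 [11101]: (((1 IMPLIES 1) OR (1 IMPLIES 0)) AND 1) -> 1
  row 30 [11110]: (((0 IMPLIES 1) OR (1 IMPLIES 1)) AND 1) -> 1
  row 31 [11111]: (((1 IMPLIES 1) OR (1 IMPLIES 1)) AND 1) -> 1
Full result column, 4 rows per line (a,b,c fixed per line; d,e runs 00..11 left to right):
  rows 0-3 [a,b,c=000]: 0000  = hex 0
  rows 4-7 [a,b,c=001]: 0000  = hex 0
  rows 8-11 [a,b,c=010]: 1011  = hex B
  rows 12-15 [a,b,c=011]: 1011  = hex B
  rows 16-19 [a,b,c=100]: 0000  = hex 0
  rows 20-23 [a,b,c=101]: 0000  = hex 0
  rows 24-27 [a,b,c=110]: 1111  = hex F
  rows 28-31 [a,b,c=111]: 1111  = hex F
Output column (row 0 .. row 31) = 00000000101110110000000011111111
Output column grouped in 4s = 0000 0000 1011 1011 0000 0000 1111 1111 = 0x00BB00FF
Convert to decimal digit by digit (value = value*16 + digit):
  0 -> 0
  0*16 + 0 = 0
  0*16 + 11 (B) = 11
  11*16 + 11 (B) = 187
  187*16 + 0 = 2992
  2992*16 + 0 = 47872
  47872*16 + 15 (F) = 765967
  765967*16 + 15 (F) = 12255487
Decimal = 12255487

12255487


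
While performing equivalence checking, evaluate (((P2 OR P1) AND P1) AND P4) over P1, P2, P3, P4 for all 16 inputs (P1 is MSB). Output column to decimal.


Formula: (((P2 OR P1) AND P1) AND P4) over P1, P2, P3, P4 (16 rows)
Evaluate each row (bits = P1,P2,P3,P4, MSB first):
  row 0 [0000]: (((0 OR 0) AND 0) AND 0) -> 0
  row 1 [0001]: (((0 OR 0) AND 0) AND 1) -> 0
  row 2 [0010]: (((0 OR 0) AND 0) AND 0) -> 0
  row 3 [0011]: (((0 OR 0) AND 0) AND 1) -> 0
  row 4 [0100]: (((1 OR 0) AND 0) AND 0) -> 0
  row 5 [0101]: (((1 OR 0) AND 0) AND 1) -> 0
  row 6 [0110]: (((1 OR 0) AND 0) AND 0) -> 0
  row 7 [0111]: (((1 OR 0) AND 0) AND 1) -> 0
  row 8 [1000]: (((0 OR 1) AND 1) AND 0) -> 0
  row 9 [1001]: (((0 OR 1) AND 1) AND 1) -> 1
  row 10 [1010]: (((0 OR 1) AND 1) AND 0) -> 0
  row 11 [1011]: (((0 OR 1) AND 1) AND 1) -> 1
  row 12 [1100]: (((1 OR 1) AND 1) AND 0) -> 0
  row 13 [1101]: (((1 OR 1) AND 1) AND 1) -> 1
  row 14 [1110]: (((1 OR 1) AND 1) AND 0) -> 0
  row 15 [1111]: (((1 OR 1) AND 1) AND 1) -> 1
Full result column, 4 rows per line (P1,P2 fixed per line; P3,P4 runs 00..11 left to right):
  rows 0-3 [P1,P2=00]: 0000  = hex 0
  rows 4-7 [P1,P2=01]: 0000  = hex 0
  rows 8-11 [P1,P2=10]: 0101  = hex 5
  rows 12-15 [P1,P2=11]: 0101  = hex 5
Output column (row 0 .. row 15) = 0000000001010101
Output column grouped in 4s = 0000 0000 0101 0101 = 0x0055
Convert to decimal digit by digit (value = value*16 + digit):
  0 -> 0
  0*16 + 0 = 0
  0*16 + 5 = 5
  5*16 + 5 = 85
Decimal = 85

85


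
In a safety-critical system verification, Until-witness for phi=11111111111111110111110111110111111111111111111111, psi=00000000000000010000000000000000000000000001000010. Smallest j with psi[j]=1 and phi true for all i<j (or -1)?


(phi U psi) at 0: need smallest j with psi[j]=1 and phi[i]=1 for all i in [0,j).
Scan from step 0:
  step 0: phi=1, psi=0 -> continue
  step 1: phi=1, psi=0 -> continue
  step 2: phi=1, psi=0 -> continue
  step 3: phi=1, psi=0 -> continue
  step 15: psi=1 and phi held for [0,15) -> witness found
Witness step = 15

15


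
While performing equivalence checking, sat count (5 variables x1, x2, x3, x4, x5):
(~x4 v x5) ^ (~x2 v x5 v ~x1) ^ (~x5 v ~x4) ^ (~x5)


CNF with 4 clauses over 5 vars (32 assignments).
An assignment satisfies CNF iff every clause has >=1 true literal.
Check each row (bits = x1,x2,x3,x4,x5; clause T/F shown):
  row 0 [00000]: clauses=TTTT -> 1
  row 1 [00001]: clauses=TTTF -> 0
  row 2 [00010]: clauses=FTTT -> 0
  row 3 [00011]: clauses=TTFF -> 0
  row 4 [00100]: clauses=TTTT -> 1
  row 5 [00101]: clauses=TTTF -> 0
  row 6 [00110]: clauses=FTTT -> 0
  row 7 [00111]: clauses=TTFF -> 0
  row 8 [01000]: clauses=TTTT -> 1
  row 9 [01001]: clauses=TTTF -> 0
  row 10 [01010]: clauses=FTTT -> 0
  row 11 [01011]: clauses=TTFF -> 0
  row 12 [01100]: clauses=TTTT -> 1
  row 13 [01101]: clauses=TTTF -> 0
  row 14 [01110]: clauses=FTTT -> 0
  row 15 [01111]: clauses=TTFF -> 0
  row 16 [10000]: clauses=TTTT -> 1
  row 17 [10001]: clauses=TTTF -> 0
  row 18 [10010]: clauses=FTTT -> 0
  row 19 [10011]: clauses=TTFF -> 0
  row 20 [10100]: clauses=TTTT -> 1
  row 21 [10101]: clauses=TTTF -> 0
  row 22 [10110]: clauses=FTTT -> 0
  row 23 [10111]: clauses=TTFF -> 0
  row 24 [11000]: clauses=TFTT -> 0
  row 25 [11001]: clauses=TTTF -> 0
  row 26 [11010]: clauses=FFTT -> 0
  row 27 [11011]: clauses=TTFF -> 0
  row 28 [11100]: clauses=TFTT -> 0
  row 29 [11101]: clauses=TTTF -> 0
  row 30 [11110]: clauses=FFTT -> 0
  row 31 [11111]: clauses=TTFF -> 0
Full result column, 8 rows per line (x1,x2 fixed per line; x3,x4,x5 runs 000..111 left to right):
  rows 0-7 [x1,x2=00]: 10001000  (ones: 2)
  rows 8-15 [x1,x2=01]: 10001000  (ones: 2)
  rows 16-23 [x1,x2=10]: 10001000  (ones: 2)
  rows 24-31 [x1,x2=11]: 00000000  (ones: 0)
Satisfying assignments = 2+2+2+0 = 6

6


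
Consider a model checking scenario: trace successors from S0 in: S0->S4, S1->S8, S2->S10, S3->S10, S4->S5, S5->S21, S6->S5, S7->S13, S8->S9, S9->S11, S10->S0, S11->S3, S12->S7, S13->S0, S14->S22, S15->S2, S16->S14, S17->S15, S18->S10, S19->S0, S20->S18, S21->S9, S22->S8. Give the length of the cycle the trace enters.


Trace from S0 until a state repeats:
  S0 -> S4 -> S5 -> S21 -> S9 -> S11 -> S3 -> S10 -> S0
S0 first seen at step 0, revisited at step 8.
Cycle length = 8 - 0 = 8

8


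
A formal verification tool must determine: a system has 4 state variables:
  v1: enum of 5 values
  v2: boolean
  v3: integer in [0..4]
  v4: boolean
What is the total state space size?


State space = product of domain sizes of all variables.
Domain sizes:
  v1 (enum of 5 values): 5
  v2 (boolean): 2
  v3 (integer in [0..4]): 5
  v4 (boolean): 2
Product = 5 * 2 * 5 * 2 = 100

100


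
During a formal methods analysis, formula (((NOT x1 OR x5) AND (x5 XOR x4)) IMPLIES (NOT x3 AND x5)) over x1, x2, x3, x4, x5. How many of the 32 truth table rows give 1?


Formula: (((NOT x1 OR x5) AND (x5 XOR x4)) IMPLIES (NOT x3 AND x5)) over 5 vars (32 rows)
Evaluate each row (x1, x2, x3, x4, x5 as bits, MSB first):
  row 0 [00000]: (((NOT 0 OR 0) AND (0 XOR 0)) IMPLIES (NOT 0 AND 0)) -> 1
  row 1 [00001]: (((NOT 0 OR 1) AND (1 XOR 0)) IMPLIES (NOT 0 AND 1)) -> 1
  row 2 [00010]: (((NOT 0 OR 0) AND (0 XOR 1)) IMPLIES (NOT 0 AND 0)) -> 0
  row 3 [00011]: (((NOT 0 OR 1) AND (1 XOR 1)) IMPLIES (NOT 0 AND 1)) -> 1
  row 4 [00100]: (((NOT 0 OR 0) AND (0 XOR 0)) IMPLIES (NOT 1 AND 0)) -> 1
  row 5 [00101]: (((NOT 0 OR 1) AND (1 XOR 0)) IMPLIES (NOT 1 AND 1)) -> 0
  row 6 [00110]: (((NOT 0 OR 0) AND (0 XOR 1)) IMPLIES (NOT 1 AND 0)) -> 0
  row 7 [00111]: (((NOT 0 OR 1) AND (1 XOR 1)) IMPLIES (NOT 1 AND 1)) -> 1
  row 8 [01000]: (((NOT 0 OR 0) AND (0 XOR 0)) IMPLIES (NOT 0 AND 0)) -> 1
  row 9 [01001]: (((NOT 0 OR 1) AND (1 XOR 0)) IMPLIES (NOT 0 AND 1)) -> 1
  row 10 [01010]: (((NOT 0 OR 0) AND (0 XOR 1)) IMPLIES (NOT 0 AND 0)) -> 0
  row 11 [01011]: (((NOT 0 OR 1) AND (1 XOR 1)) IMPLIES (NOT 0 AND 1)) -> 1
  row 12 [01100]: (((NOT 0 OR 0) AND (0 XOR 0)) IMPLIES (NOT 1 AND 0)) -> 1
  row 13 [01101]: (((NOT 0 OR 1) AND (1 XOR 0)) IMPLIES (NOT 1 AND 1)) -> 0
  row 14 [01110]: (((NOT 0 OR 0) AND (0 XOR 1)) IMPLIES (NOT 1 AND 0)) -> 0
  row 15 [01111]: (((NOT 0 OR 1) AND (1 XOR 1)) IMPLIES (NOT 1 AND 1)) -> 1
  row 16 [10000]: (((NOT 1 OR 0) AND (0 XOR 0)) IMPLIES (NOT 0 AND 0)) -> 1
  row 17 [10001]: (((NOT 1 OR 1) AND (1 XOR 0)) IMPLIES (NOT 0 AND 1)) -> 1
  row 18 [10010]: (((NOT 1 OR 0) AND (0 XOR 1)) IMPLIES (NOT 0 AND 0)) -> 1
  row 19 [10011]: (((NOT 1 OR 1) AND (1 XOR 1)) IMPLIES (NOT 0 AND 1)) -> 1
  row 20 [10100]: (((NOT 1 OR 0) AND (0 XOR 0)) IMPLIES (NOT 1 AND 0)) -> 1
  row 21 [10101]: (((NOT 1 OR 1) AND (1 XOR 0)) IMPLIES (NOT 1 AND 1)) -> 0
  row 22 [10110]: (((NOT 1 OR 0) AND (0 XOR 1)) IMPLIES (NOT 1 AND 0)) -> 1
  row 23 [10111]: (((NOT 1 OR 1) AND (1 XOR 1)) IMPLIES (NOT 1 AND 1)) -> 1
  row 24 [11000]: (((NOT 1 OR 0) AND (0 XOR 0)) IMPLIES (NOT 0 AND 0)) -> 1
  row 25 [11001]: (((NOT 1 OR 1) AND (1 XOR 0)) IMPLIES (NOT 0 AND 1)) -> 1
  row 26 [11010]: (((NOT 1 OR 0) AND (0 XOR 1)) IMPLIES (NOT 0 AND 0)) -> 1
  row 27 [11011]: (((NOT 1 OR 1) AND (1 XOR 1)) IMPLIES (NOT 0 AND 1)) -> 1
  row 28 [11100]: (((NOT 1 OR 0) AND (0 XOR 0)) IMPLIES (NOT 1 AND 0)) -> 1
  row 29 [11101]: (((NOT 1 OR 1) AND (1 XOR 0)) IMPLIES (NOT 1 AND 1)) -> 0
  row 30 [11110]: (((NOT 1 OR 0) AND (0 XOR 1)) IMPLIES (NOT 1 AND 0)) -> 1
  row 31 [11111]: (((NOT 1 OR 1) AND (1 XOR 1)) IMPLIES (NOT 1 AND 1)) -> 1
Full result column, 8 rows per line (x1,x2 fixed per line; x3,x4,x5 runs 000..111 left to right):
  rows 0-7 [x1,x2=00]: 11011001  (ones: 5)
  rows 8-15 [x1,x2=01]: 11011001  (ones: 5)
  rows 16-23 [x1,x2=10]: 11111011  (ones: 7)
  rows 24-31 [x1,x2=11]: 11111011  (ones: 7)
Count of 1-rows = 5+5+7+7 = 24

24


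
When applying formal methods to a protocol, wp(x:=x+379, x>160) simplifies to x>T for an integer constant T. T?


Formula: wp(x:=E, P) = P[E/x] (substitute E for x in postcondition)
Step 1: Postcondition: x>160
Step 2: Substitute x+379 for x: x+379>160
Step 3: Solve for x: x > 160-379 = -219

-219


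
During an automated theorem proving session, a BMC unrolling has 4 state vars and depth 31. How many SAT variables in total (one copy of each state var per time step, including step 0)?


BMC unrolls to depth k, creating one copy of each state var for steps 0..k.
Step count = 31 + 1 = 32 (steps 0 through 31)
Vars per step = 4
Total = 4 * 32 = 128

128


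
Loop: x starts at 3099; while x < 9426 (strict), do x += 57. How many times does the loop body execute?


Step 1: x goes from 3099 toward 9426 by 57; the body runs while x<9426, so iterations = ceil((bound-start)/step)
Step 2: Distance=6327
Step 3: ceil(6327/57)=111

111


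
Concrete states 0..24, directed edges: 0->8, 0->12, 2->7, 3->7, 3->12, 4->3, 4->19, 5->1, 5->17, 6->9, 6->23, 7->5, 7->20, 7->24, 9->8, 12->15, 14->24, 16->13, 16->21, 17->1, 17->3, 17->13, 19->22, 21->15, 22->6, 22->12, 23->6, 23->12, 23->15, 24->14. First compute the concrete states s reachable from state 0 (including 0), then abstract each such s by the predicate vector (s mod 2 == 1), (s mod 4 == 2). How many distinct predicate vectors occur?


BFS from 0:
Concrete reachable: {0, 8, 12, 15}
Abstract via predicates (s mod 2 == 1), (s mod 4 == 2):
  (0,0) <- {0, 8, 12}
  (1,0) <- {15}
Distinct abstract states = 2

2


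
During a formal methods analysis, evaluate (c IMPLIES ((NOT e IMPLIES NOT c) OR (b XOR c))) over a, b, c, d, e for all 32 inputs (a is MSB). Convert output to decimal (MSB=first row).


Formula: (c IMPLIES ((NOT e IMPLIES NOT c) OR (b XOR c))) over a, b, c, d, e (32 rows)
Evaluate each row (bits = a,b,c,d,e, MSB first):
  row 0 [00000]: (0 IMPLIES ((NOT 0 IMPLIES NOT 0) OR (0 XOR 0))) -> 1
  row 1 [00001]: (0 IMPLIES ((NOT 1 IMPLIES NOT 0) OR (0 XOR 0))) -> 1
  row 2 [00010]: (0 IMPLIES ((NOT 0 IMPLIES NOT 0) OR (0 XOR 0))) -> 1
  row 3 [00011]: (0 IMPLIES ((NOT 1 IMPLIES NOT 0) OR (0 XOR 0))) -> 1
  row 4 [00100]: (1 IMPLIES ((NOT 0 IMPLIES NOT 1) OR (0 XOR 1))) -> 1
  row 5 [00101]: (1 IMPLIES ((NOT 1 IMPLIES NOT 1) OR (0 XOR 1))) -> 1
  row 6 [00110]: (1 IMPLIES ((NOT 0 IMPLIES NOT 1) OR (0 XOR 1))) -> 1
  row 7 [00111]: (1 IMPLIES ((NOT 1 IMPLIES NOT 1) OR (0 XOR 1))) -> 1
  row 8 [01000]: (0 IMPLIES ((NOT 0 IMPLIES NOT 0) OR (1 XOR 0))) -> 1
  row 9 [01001]: (0 IMPLIES ((NOT 1 IMPLIES NOT 0) OR (1 XOR 0))) -> 1
  row 10 [01010]: (0 IMPLIES ((NOT 0 IMPLIES NOT 0) OR (1 XOR 0))) -> 1
  row 11 [01011]: (0 IMPLIES ((NOT 1 IMPLIES NOT 0) OR (1 XOR 0))) -> 1
  row 12 [01100]: (1 IMPLIES ((NOT 0 IMPLIES NOT 1) OR (1 XOR 1))) -> 0
  row 13 [01101]: (1 IMPLIES ((NOT 1 IMPLIES NOT 1) OR (1 XOR 1))) -> 1
  row 14 [01110]: (1 IMPLIES ((NOT 0 IMPLIES NOT 1) OR (1 XOR 1))) -> 0
  row 15 [01111]: (1 IMPLIES ((NOT 1 IMPLIES NOT 1) OR (1 XOR 1))) -> 1
  row 16 [10000]: (0 IMPLIES ((NOT 0 IMPLIES NOT 0) OR (0 XOR 0))) -> 1
  row 17 [10001]: (0 IMPLIES ((NOT 1 IMPLIES NOT 0) OR (0 XOR 0))) -> 1
  row 18 [10010]: (0 IMPLIES ((NOT 0 IMPLIES NOT 0) OR (0 XOR 0))) -> 1
  row 19 [10011]: (0 IMPLIES ((NOT 1 IMPLIES NOT 0) OR (0 XOR 0))) -> 1
  row 20 [10100]: (1 IMPLIES ((NOT 0 IMPLIES NOT 1) OR (0 XOR 1))) -> 1
  row 21 [10101]: (1 IMPLIES ((NOT 1 IMPLIES NOT 1) OR (0 XOR 1))) -> 1
  row 22 [10110]: (1 IMPLIES ((NOT 0 IMPLIES NOT 1) OR (0 XOR 1))) -> 1
  row 23 [10111]: (1 IMPLIES ((NOT 1 IMPLIES NOT 1) OR (0 XOR 1))) -> 1
  row 24 [11000]: (0 IMPLIES ((NOT 0 IMPLIES NOT 0) OR (1 XOR 0))) -> 1
  row 25 [11001]: (0 IMPLIES ((NOT 1 IMPLIES NOT 0) OR (1 XOR 0))) -> 1
  row 26 [11010]: (0 IMPLIES ((NOT 0 IMPLIES NOT 0) OR (1 XOR 0))) -> 1
  row 27 [11011]: (0 IMPLIES ((NOT 1 IMPLIES NOT 0) OR (1 XOR 0))) -> 1
  row 28 [11100]: (1 IMPLIES ((NOT 0 IMPLIES NOT 1) OR (1 XOR 1))) -> 0
  row 29 [11101]: (1 IMPLIES ((NOT 1 IMPLIES NOT 1) OR (1 XOR 1))) -> 1
  row 30 [11110]: (1 IMPLIES ((NOT 0 IMPLIES NOT 1) OR (1 XOR 1))) -> 0
  row 31 [11111]: (1 IMPLIES ((NOT 1 IMPLIES NOT 1) OR (1 XOR 1))) -> 1
Full result column, 4 rows per line (a,b,c fixed per line; d,e runs 00..11 left to right):
  rows 0-3 [a,b,c=000]: 1111  = hex F
  rows 4-7 [a,b,c=001]: 1111  = hex F
  rows 8-11 [a,b,c=010]: 1111  = hex F
  rows 12-15 [a,b,c=011]: 0101  = hex 5
  rows 16-19 [a,b,c=100]: 1111  = hex F
  rows 20-23 [a,b,c=101]: 1111  = hex F
  rows 24-27 [a,b,c=110]: 1111  = hex F
  rows 28-31 [a,b,c=111]: 0101  = hex 5
Output column (row 0 .. row 31) = 11111111111101011111111111110101
Output column grouped in 4s = 1111 1111 1111 0101 1111 1111 1111 0101 = 0xFFF5FFF5
Convert to decimal digit by digit (value = value*16 + digit):
  F -> 15
  15*16 + 15 (F) = 255
  255*16 + 15 (F) = 4095
  4095*16 + 5 = 65525
  65525*16 + 15 (F) = 1048415
  1048415*16 + 15 (F) = 16774655
  16774655*16 + 15 (F) = 268394495
  268394495*16 + 5 = 4294311925
Decimal = 4294311925

4294311925


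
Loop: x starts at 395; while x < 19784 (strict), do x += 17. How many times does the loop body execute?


Step 1: x goes from 395 toward 19784 by 17; the body runs while x<19784, so iterations = ceil((bound-start)/step)
Step 2: Distance=19389
Step 3: ceil(19389/17)=1141

1141


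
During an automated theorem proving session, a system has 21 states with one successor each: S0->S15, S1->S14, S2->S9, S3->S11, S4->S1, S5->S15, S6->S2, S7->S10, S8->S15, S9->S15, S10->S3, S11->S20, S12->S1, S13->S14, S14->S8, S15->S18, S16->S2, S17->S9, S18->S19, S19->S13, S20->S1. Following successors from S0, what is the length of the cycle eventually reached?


Trace from S0 until a state repeats:
  S0 -> S15 -> S18 -> S19 -> S13 -> S14 -> S8 -> S15
S15 first seen at step 1, revisited at step 7.
Cycle length = 7 - 1 = 6

6


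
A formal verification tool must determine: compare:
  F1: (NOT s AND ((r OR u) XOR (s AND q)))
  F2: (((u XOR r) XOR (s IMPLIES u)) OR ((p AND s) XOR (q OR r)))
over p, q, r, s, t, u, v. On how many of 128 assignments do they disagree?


F1 = (NOT s AND ((r OR u) XOR (s AND q)))
F2 = (((u XOR r) XOR (s IMPLIES u)) OR ((p AND s) XOR (q OR r)))
Evaluate both on each of 128 rows (bits = p,q,r,s,t,u,v):
  row 0 [0000000]: F1=0 F2=1 (differ) -> 1
  row 1 [0000001]: F1=0 F2=1 (differ) -> 1
  row 2 [0000010]: F1=1 F2=0 (differ) -> 1
  row 3 [0000011]: F1=1 F2=0 (differ) -> 1
  row 4 [0000100]: F1=0 F2=1 (differ) -> 1
  (every remaining row is evaluated the same way; all 128 results are listed next)
Full result column, 8 rows per line (p,q,r,s fixed per line; t,u,v runs 000..111 left to right):
  rows 0-7 [p,q,r,s=0000]: 11111111  (ones: 8)
  rows 8-15 [p,q,r,s=0001]: 00000000  (ones: 0)
  rows 16-23 [p,q,r,s=0010]: 00000000  (ones: 0)
  rows 24-31 [p,q,r,s=0011]: 11111111  (ones: 8)
  rows 32-39 [p,q,r,s=0100]: 11001100  (ones: 4)
  rows 40-47 [p,q,r,s=0101]: 11111111  (ones: 8)
  rows 48-55 [p,q,r,s=0110]: 00000000  (ones: 0)
  rows 56-63 [p,q,r,s=0111]: 11111111  (ones: 8)
  rows 64-71 [p,q,r,s=1000]: 11111111  (ones: 8)
  rows 72-79 [p,q,r,s=1001]: 11111111  (ones: 8)
  rows 80-87 [p,q,r,s=1010]: 00000000  (ones: 0)
  rows 88-95 [p,q,r,s=1011]: 11111111  (ones: 8)
  rows 96-103 [p,q,r,s=1100]: 11001100  (ones: 4)
  rows 104-111 [p,q,r,s=1101]: 00000000  (ones: 0)
  rows 112-119 [p,q,r,s=1110]: 00000000  (ones: 0)
  rows 120-127 [p,q,r,s=1111]: 11111111  (ones: 8)
Disagreements = 8+0+0+8+4+8+0+8+8+8+0+8+4+0+0+8 = 72

72


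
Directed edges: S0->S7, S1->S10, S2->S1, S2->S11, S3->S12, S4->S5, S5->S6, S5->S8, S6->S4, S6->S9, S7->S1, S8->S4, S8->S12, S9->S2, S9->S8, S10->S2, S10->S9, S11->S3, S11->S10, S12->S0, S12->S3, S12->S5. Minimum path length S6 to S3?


BFS layer-by-layer from S6:
  dist 0: {S6}
  dist 1: {S4, S9}
  dist 2: {S2, S5, S8}
  dist 3: {S1, S11, S12}
  dist 4: {S0, S3, S10}
  -> S3 reached at distance 4
Shortest path length = 4

4


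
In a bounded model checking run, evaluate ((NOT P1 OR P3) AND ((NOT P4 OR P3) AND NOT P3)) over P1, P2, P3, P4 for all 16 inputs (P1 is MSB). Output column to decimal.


Formula: ((NOT P1 OR P3) AND ((NOT P4 OR P3) AND NOT P3)) over P1, P2, P3, P4 (16 rows)
Evaluate each row (bits = P1,P2,P3,P4, MSB first):
  row 0 [0000]: ((NOT 0 OR 0) AND ((NOT 0 OR 0) AND NOT 0)) -> 1
  row 1 [0001]: ((NOT 0 OR 0) AND ((NOT 1 OR 0) AND NOT 0)) -> 0
  row 2 [0010]: ((NOT 0 OR 1) AND ((NOT 0 OR 1) AND NOT 1)) -> 0
  row 3 [0011]: ((NOT 0 OR 1) AND ((NOT 1 OR 1) AND NOT 1)) -> 0
  row 4 [0100]: ((NOT 0 OR 0) AND ((NOT 0 OR 0) AND NOT 0)) -> 1
  row 5 [0101]: ((NOT 0 OR 0) AND ((NOT 1 OR 0) AND NOT 0)) -> 0
  row 6 [0110]: ((NOT 0 OR 1) AND ((NOT 0 OR 1) AND NOT 1)) -> 0
  row 7 [0111]: ((NOT 0 OR 1) AND ((NOT 1 OR 1) AND NOT 1)) -> 0
  row 8 [1000]: ((NOT 1 OR 0) AND ((NOT 0 OR 0) AND NOT 0)) -> 0
  row 9 [1001]: ((NOT 1 OR 0) AND ((NOT 1 OR 0) AND NOT 0)) -> 0
  row 10 [1010]: ((NOT 1 OR 1) AND ((NOT 0 OR 1) AND NOT 1)) -> 0
  row 11 [1011]: ((NOT 1 OR 1) AND ((NOT 1 OR 1) AND NOT 1)) -> 0
  row 12 [1100]: ((NOT 1 OR 0) AND ((NOT 0 OR 0) AND NOT 0)) -> 0
  row 13 [1101]: ((NOT 1 OR 0) AND ((NOT 1 OR 0) AND NOT 0)) -> 0
  row 14 [1110]: ((NOT 1 OR 1) AND ((NOT 0 OR 1) AND NOT 1)) -> 0
  row 15 [1111]: ((NOT 1 OR 1) AND ((NOT 1 OR 1) AND NOT 1)) -> 0
Full result column, 4 rows per line (P1,P2 fixed per line; P3,P4 runs 00..11 left to right):
  rows 0-3 [P1,P2=00]: 1000  = hex 8
  rows 4-7 [P1,P2=01]: 1000  = hex 8
  rows 8-11 [P1,P2=10]: 0000  = hex 0
  rows 12-15 [P1,P2=11]: 0000  = hex 0
Output column (row 0 .. row 15) = 1000100000000000
Output column grouped in 4s = 1000 1000 0000 0000 = 0x8800
Convert to decimal digit by digit (value = value*16 + digit):
  8 -> 8
  8*16 + 8 = 136
  136*16 + 0 = 2176
  2176*16 + 0 = 34816
Decimal = 34816

34816
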